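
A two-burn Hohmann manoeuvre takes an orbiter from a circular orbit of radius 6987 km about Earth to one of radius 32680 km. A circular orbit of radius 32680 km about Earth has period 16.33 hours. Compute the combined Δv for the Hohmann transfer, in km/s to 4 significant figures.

From Kepler's third law T² = 4π²r³/μ at r = 32680 km, T = 16.33 hours = 16.33 × 3600 s = 58788 s: μ = 4π²r³/T² = 3.98684×10^5 km³/s².
The Hohmann ellipse has a_t = (r₁ + r₂)/2 = 19833.5 km.
Circular speed at r₁: v₁ = √(μ/r₁) = √(3.98684×10^5/6987) = 7.5539 km/s.
On the transfer ellipse at r₁, vis-viva equation gives v_p = √[μ(2/r₁ − 1/a_t)] = 9.6964 km/s.
First burn Δv₁ = |v_p − v₁| = 2.1425 km/s.
At r₂, v₂ = √(μ/r₂) = 3.4928 km/s.
Transfer-orbit speed at r₂: v_a = √[μ(2/r₂ − 1/a_t)] = 2.0731 km/s.
Second burn Δv₂ = |v₂ − v_a| = 1.4197 km/s.
Δv = Δv₁ + Δv₂ = 2.1425 + 1.4197 = 3.562 km/s.

Δv = 3.562 km/s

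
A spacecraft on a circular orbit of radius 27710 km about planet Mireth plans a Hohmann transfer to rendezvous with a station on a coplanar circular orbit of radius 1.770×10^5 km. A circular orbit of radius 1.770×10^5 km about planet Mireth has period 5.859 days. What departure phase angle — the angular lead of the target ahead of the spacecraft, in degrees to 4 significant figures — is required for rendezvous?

From Kepler's third law T² = 4π²r³/μ at r = 1.770×10^5 km, T = 5.859 days = 5.859 × 86400 s = 5.062176×10^5 s: μ = 4π²r³/T² = 8.54289×10^5 km³/s².
Semi-major axis of the transfer orbit: a_t = (27710 + 1.770×10^5)/2 = 1.02355×10^5 km.
Transfer time t = π√(a_t³/μ) = 1.11304×10^5 s.
The target's mean motion on its circular orbit is ω₂ = √(μ/r₂³) = 1.24120×10^-5 rad/s.
Angle swept by the target during transfer: ω₂·t = 1.38151 rad = 79.155°.
The spacecraft traverses 180° on the transfer ellipse, so the target must lead by 180° − 79.155° = 100.8°.

φ = 100.8°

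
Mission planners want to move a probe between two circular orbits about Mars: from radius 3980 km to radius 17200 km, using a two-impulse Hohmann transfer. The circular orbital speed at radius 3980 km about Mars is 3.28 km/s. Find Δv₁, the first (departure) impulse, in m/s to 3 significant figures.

From the circular-orbit relation v² = μ/r at r = 3980 km: μ = v²r = (3.28)² × 3980 = 42818.4 km³/s².
Transfer-ellipse semi-major axis a_t = (r₁ + r₂)/2 = (3980 + 17200)/2 = 10590 km.
Circular speed at r = 3980 km: v_c = √(μ/r) = 3.2800 km/s.
Vis-viva on the transfer ellipse at r = 3980 km gives v_t = √[μ(2/r − 1/a_t)] = 4.1801 km/s.
Δv₁ = |v_t − v_c| = |4.1801 − 3.2800| = 0.9001 km/s.

Δv₁ = 900 m/s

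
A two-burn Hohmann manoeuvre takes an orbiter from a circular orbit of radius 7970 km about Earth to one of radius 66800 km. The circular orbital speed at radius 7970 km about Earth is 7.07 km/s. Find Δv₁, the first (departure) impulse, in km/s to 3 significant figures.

From the circular-orbit relation v² = μ/r at r = 7970 km: μ = v²r = (7.07)² × 7970 = 3.98380×10^5 km³/s².
Transfer-ellipse semi-major axis a_t = (r₁ + r₂)/2 = (7970 + 66800)/2 = 37385 km.
Circular speed at r = 7970 km: v_c = √(μ/r) = 7.070 km/s.
Vis-viva on the transfer ellipse at r = 7970 km gives v_t = √[μ(2/r − 1/a_t)] = 9.451 km/s.
Δv₁ = |v_t − v_c| = |9.451 − 7.070| = 2.381 km/s.

Δv₁ = 2.38 km/s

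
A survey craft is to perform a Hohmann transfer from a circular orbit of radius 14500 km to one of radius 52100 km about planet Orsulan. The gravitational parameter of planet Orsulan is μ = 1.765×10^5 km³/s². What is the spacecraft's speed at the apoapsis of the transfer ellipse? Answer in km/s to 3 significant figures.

Transfer-ellipse semi-major axis a_t = (r₁ + r₂)/2 = (14500 + 52100)/2 = 33300 km.
The apoapsis of the transfer ellipse is at r = 52100 km.
From the vis-viva equation, v = √[μ(2/r − 1/a_t)] = 1.215 km/s.

v = 1.21 km/s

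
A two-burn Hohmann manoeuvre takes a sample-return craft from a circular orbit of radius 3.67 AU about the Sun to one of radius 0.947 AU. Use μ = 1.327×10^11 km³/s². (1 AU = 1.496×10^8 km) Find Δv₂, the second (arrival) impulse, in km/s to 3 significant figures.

In km: r₁ = 3.67 × 1.496×10^8 = 5.49032×10^8 km; r₂ = 0.947 × 1.496×10^8 = 1.416712×10^8 km.
The Hohmann ellipse has a_t = (r₁ + r₂)/2 = 3.453516×10^8 km.
Circular speed at r = 1.416712×10^8 km: v_c = √(μ/r) = 30.605 km/s.
Vis-viva on the transfer ellipse at r = 1.416712×10^8 km gives v_t = √[μ(2/r − 1/a_t)] = 38.589 km/s.
Δv₂ = |v_t − v_c| = |38.589 − 30.605| = 7.984 km/s.

Δv₂ = 7.98 km/s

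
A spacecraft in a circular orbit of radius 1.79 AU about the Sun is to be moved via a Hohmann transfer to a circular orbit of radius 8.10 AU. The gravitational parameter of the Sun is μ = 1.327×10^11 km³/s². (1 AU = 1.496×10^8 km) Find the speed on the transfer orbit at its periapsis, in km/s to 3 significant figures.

v = 28.5 km/s

In km: r₁ = 1.79 × 1.496×10^8 = 2.67784×10^8 km; r₂ = 8.10 × 1.496×10^8 = 1.21176×10^9 km.
Transfer-ellipse semi-major axis a_t = (r₁ + r₂)/2 = (2.67784×10^8 + 1.21176×10^9)/2 = 7.39772×10^8 km.
At periapsis, r = 2.67784×10^8 km.
Applying v² = μ(2/r − 1/a_t): v = 28.49 km/s.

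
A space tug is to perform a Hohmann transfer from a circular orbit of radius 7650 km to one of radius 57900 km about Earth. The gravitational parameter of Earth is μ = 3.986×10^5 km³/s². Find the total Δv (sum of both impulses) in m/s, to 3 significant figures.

The Hohmann ellipse has a_t = (r₁ + r₂)/2 = 32775 km.
At r₁ the circular-orbit speed is v₁ = √(μ/r₁) = 7.218 km/s.
On the transfer ellipse at r₁, vis-viva equation gives v_p = √[μ(2/r₁ − 1/a_t)] = 9.594 km/s.
First burn Δv₁ = |v_p − v₁| = 2.376 km/s.
At r₂, v₂ = √(μ/r₂) = 2.624 km/s.
Transfer-orbit speed at r₂: v_a = √[μ(2/r₂ − 1/a_t)] = 1.268 km/s.
Second burn Δv₂ = |v₂ − v_a| = 1.356 km/s.
Total Δv = Δv₁ + Δv₂ = 3.732 km/s.

Δv = 3730 m/s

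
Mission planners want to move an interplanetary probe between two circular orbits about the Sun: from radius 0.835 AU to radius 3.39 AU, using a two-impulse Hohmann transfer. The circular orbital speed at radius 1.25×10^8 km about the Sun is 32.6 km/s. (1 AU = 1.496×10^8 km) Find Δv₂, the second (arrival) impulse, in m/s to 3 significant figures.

Δv₂ = 6010 m/s

From the circular-orbit relation v² = μ/r at r = 1.25×10^8 km: μ = v²r = (32.6)² × 1.25×10^8 = 1.32845×10^11 km³/s².
In km: r₁ = 0.835 × 1.496×10^8 = 1.24916×10^8 km; r₂ = 3.39 × 1.496×10^8 = 5.07144×10^8 km.
The Hohmann ellipse has a_t = (r₁ + r₂)/2 = 3.1603×10^8 km.
Circular speed at r = 5.07144×10^8 km: v_c = √(μ/r) = 16.1848 km/s.
Transfer-orbit speed at the same r (vis-viva, a = a_t): v_t = √[μ(2/r − 1/a_t)] = 10.1754 km/s.
Δv₂ = |v_t − v_c| = |10.1754 − 16.1848| = 6.009 km/s.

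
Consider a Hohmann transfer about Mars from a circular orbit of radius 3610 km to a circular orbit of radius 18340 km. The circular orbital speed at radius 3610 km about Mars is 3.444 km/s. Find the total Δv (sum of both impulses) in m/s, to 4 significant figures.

Δv = 1660 m/s

From the circular-orbit relation v² = μ/r at r = 3610 km: μ = v²r = (3.444)² × 3610 = 42818.7 km³/s².
The Hohmann ellipse has a_t = (r₁ + r₂)/2 = 10975 km.
At r₁ the circular-orbit speed is v₁ = √(μ/r₁) = 3.444 km/s.
On the transfer ellipse at r₁, vis-viva gives v_p = √[μ(2/r₁ − 1/a_t)] = 4.452 km/s.
First burn Δv₁ = |v_p − v₁| = 1.008 km/s.
At r₂, v₂ = √(μ/r₂) = 1.52798 km/s.
Transfer-orbit speed at r₂: v_a = √[μ(2/r₂ − 1/a_t)] = 0.876331 km/s.
Second burn Δv₂ = |v₂ − v_a| = 0.6516 km/s.
Δv = Δv₁ + Δv₂ = 1.008 + 0.6516 = 1.660 km/s.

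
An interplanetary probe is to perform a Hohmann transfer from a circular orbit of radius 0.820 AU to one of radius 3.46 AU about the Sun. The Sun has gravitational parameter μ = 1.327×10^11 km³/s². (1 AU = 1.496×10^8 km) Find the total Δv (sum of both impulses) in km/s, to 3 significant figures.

In km: r₁ = 0.820 × 1.496×10^8 = 1.22672×10^8 km; r₂ = 3.46 × 1.496×10^8 = 5.17616×10^8 km.
Semi-major axis of the transfer orbit: a_t = (1.22672×10^8 + 5.17616×10^8)/2 = 3.20144×10^8 km.
Circular speed at r₁: v₁ = √(μ/r₁) = √(1.327×10^11/1.22672×10^8) = 32.890 km/s.
Transfer-orbit speed at r₁ (vis-viva equation): v_p = √[μ(2/r₁ − 1/a_t)] = 41.821 km/s.
First burn Δv₁ = |v_p − v₁| = 8.931 km/s.
Circular speed at r₂: v₂ = √(μ/r₂) = 16.011 km/s.
Transfer-orbit speed at r₂: v_a = √[μ(2/r₂ − 1/a_t)] = 9.9113 km/s.
Second burn Δv₂ = |v₂ − v_a| = 6.100 km/s.
Total Δv = Δv₁ + Δv₂ = 15.03 km/s.

Δv = 15.0 km/s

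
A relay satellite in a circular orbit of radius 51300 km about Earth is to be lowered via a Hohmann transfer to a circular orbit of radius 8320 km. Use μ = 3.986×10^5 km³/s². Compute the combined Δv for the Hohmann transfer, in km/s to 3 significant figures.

Δv = 3.47 km/s

Semi-major axis of the transfer orbit: a_t = (51300 + 8320)/2 = 29810 km.
At r₁ the circular-orbit speed is v₁ = √(μ/r₁) = 2.7875 km/s.
Transfer-orbit speed at r₁ (vis-viva): v_a = √[μ(2/r₁ − 1/a_t)] = 1.4726 km/s.
First burn Δv₁ = |v_a − v₁| = 1.315 km/s.
Circular speed at r₂: v₂ = √(μ/r₂) = 6.922 km/s.
Transfer-orbit speed at r₂: v_p = √[μ(2/r₂ − 1/a_t)] = 9.080 km/s.
Second burn Δv₂ = |v₂ − v_p| = 2.158 km/s.
Δv = Δv₁ + Δv₂ = 1.315 + 2.158 = 3.473 km/s.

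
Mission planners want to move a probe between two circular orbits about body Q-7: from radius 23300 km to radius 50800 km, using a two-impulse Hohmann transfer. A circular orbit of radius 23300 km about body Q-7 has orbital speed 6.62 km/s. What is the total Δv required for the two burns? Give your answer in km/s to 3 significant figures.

From the circular-orbit relation v² = μ/r at r = 23300 km: μ = v²r = (6.62)² × 23300 = 1.02111×10^6 km³/s².
Semi-major axis of the transfer orbit: a_t = (23300 + 50800)/2 = 37050 km.
At r₁ the circular-orbit speed is v₁ = √(μ/r₁) = 6.620 km/s.
On the transfer ellipse at r₁, vis-viva equation gives v_p = √[μ(2/r₁ − 1/a_t)] = 7.752 km/s.
First burn Δv₁ = |v_p − v₁| = 1.132 km/s.
Circular speed at r₂: v₂ = √(μ/r₂) = 4.483 km/s.
Transfer-orbit speed at r₂: v_a = √[μ(2/r₂ − 1/a_t)] = 3.555 km/s.
Second burn Δv₂ = |v₂ − v_a| = 0.9280 km/s.
Δv = Δv₁ + Δv₂ = 1.132 + 0.9280 = 2.060 km/s.

Δv = 2.06 km/s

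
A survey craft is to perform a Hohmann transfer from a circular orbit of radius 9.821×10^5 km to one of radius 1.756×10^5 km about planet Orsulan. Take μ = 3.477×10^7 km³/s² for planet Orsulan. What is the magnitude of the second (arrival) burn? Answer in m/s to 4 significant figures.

Transfer-ellipse semi-major axis a_t = (r₁ + r₂)/2 = (9.821×10^5 + 1.756×10^5)/2 = 5.7885×10^5 km.
On the circular orbit at r = 1.756×10^5 km, v_c = √(μ/r) = 14.0715 km/s.
Transfer-orbit speed at the same r (vis-viva, a = a_t): v_t = √[μ(2/r − 1/a_t)] = 18.3288 km/s.
Δv₂ = |v_t − v_c| = |18.3288 − 14.0715| = 4.257 km/s.

Δv₂ = 4257 m/s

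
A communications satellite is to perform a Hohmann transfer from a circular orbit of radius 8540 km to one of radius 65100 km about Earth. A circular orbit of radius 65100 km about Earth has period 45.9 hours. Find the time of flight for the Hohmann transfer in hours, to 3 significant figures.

From Kepler's third law T² = 4π²r³/μ at r = 65100 km, T = 45.9 hours = 45.9 × 3600 s = 1.6524×10^5 s: μ = 4π²r³/T² = 3.98908×10^5 km³/s².
The Hohmann ellipse has a_t = (r₁ + r₂)/2 = 36820 km.
Half the transfer-orbit period gives t = π√(a_t³/μ) = 35140 s.
Converting: 35140 s ÷ 3600 s/hour = 9.76 hours.

t = 9.76 hours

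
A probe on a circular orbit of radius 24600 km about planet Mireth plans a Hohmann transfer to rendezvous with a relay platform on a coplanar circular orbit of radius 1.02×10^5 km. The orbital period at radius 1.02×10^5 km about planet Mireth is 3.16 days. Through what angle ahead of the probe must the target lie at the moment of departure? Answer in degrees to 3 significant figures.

From Kepler's third law T² = 4π²r³/μ at r = 1.02×10^5 km, T = 3.16 days = 3.16 × 86400 s = 2.73024×10^5 s: μ = 4π²r³/T² = 5.62029×10^5 km³/s².
The Hohmann ellipse has a_t = (r₁ + r₂)/2 = 63300 km.
The half-period of the transfer ellipse is t = π√(a_t³/μ) = 66738.5 s.
The target's mean motion on its circular orbit is ω₂ = √(μ/r₂³) = 2.30133×10^-5 rad/s.
Angle swept by the target during transfer: ω₂·t = 1.5359 rad = 88.00°.
The probe traverses 180° on the transfer ellipse, so the target must lead by 180° − 88.00° = 92.0°.

φ = 92.0°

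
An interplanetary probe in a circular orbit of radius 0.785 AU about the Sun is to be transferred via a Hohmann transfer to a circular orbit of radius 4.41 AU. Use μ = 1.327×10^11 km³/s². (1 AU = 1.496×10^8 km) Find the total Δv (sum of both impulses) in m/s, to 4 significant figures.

Δv = 16570 m/s

In km: r₁ = 0.785 × 1.496×10^8 = 1.17436×10^8 km; r₂ = 4.41 × 1.496×10^8 = 6.59736×10^8 km.
Transfer-ellipse semi-major axis a_t = (r₁ + r₂)/2 = (1.17436×10^8 + 6.59736×10^8)/2 = 3.88586×10^8 km.
Circular speed at r₁: v₁ = √(μ/r₁) = √(1.327×10^11/1.17436×10^8) = 33.615 km/s.
Transfer-orbit speed at r₁ (vis-viva): v_p = √[μ(2/r₁ − 1/a_t)] = 43.800 km/s.
First burn Δv₁ = |v_p − v₁| = 10.185 km/s.
At r₂, v₂ = √(μ/r₂) = 14.1824 km/s.
Transfer-orbit speed at r₂: v_a = √[μ(2/r₂ − 1/a_t)] = 7.79664 km/s.
Second burn Δv₂ = |v₂ − v_a| = 6.3858 km/s.
Total Δv = Δv₁ + Δv₂ = 16.57 km/s.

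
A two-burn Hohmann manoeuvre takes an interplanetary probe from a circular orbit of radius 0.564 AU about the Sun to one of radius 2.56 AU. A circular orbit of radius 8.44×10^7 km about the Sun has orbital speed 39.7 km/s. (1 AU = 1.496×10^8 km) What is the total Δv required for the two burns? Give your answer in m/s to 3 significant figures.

From the circular-orbit relation v² = μ/r at r = 8.44×10^7 km: μ = v²r = (39.7)² × 8.44×10^7 = 1.33022×10^11 km³/s².
In km: r₁ = 0.564 × 1.496×10^8 = 8.43744×10^7 km; r₂ = 2.56 × 1.496×10^8 = 3.82976×10^8 km.
The Hohmann ellipse has a_t = (r₁ + r₂)/2 = 2.336752×10^8 km.
At r₁ the circular-orbit speed is v₁ = √(μ/r₁) = 39.706 km/s.
Transfer-orbit speed at r₁ (vis-viva equation): v_p = √[μ(2/r₁ − 1/a_t)] = 50.832 km/s.
First burn Δv₁ = |v_p − v₁| = 11.126 km/s.
At r₂, v₂ = √(μ/r₂) = 18.6370 km/s.
Transfer-orbit speed at r₂: v_a = √[μ(2/r₂ − 1/a_t)] = 11.1989 km/s.
Second burn Δv₂ = |v₂ − v_a| = 7.4381 km/s.
Δv = Δv₁ + Δv₂ = 11.126 + 7.4381 = 18.56 km/s.

Δv = 18600 m/s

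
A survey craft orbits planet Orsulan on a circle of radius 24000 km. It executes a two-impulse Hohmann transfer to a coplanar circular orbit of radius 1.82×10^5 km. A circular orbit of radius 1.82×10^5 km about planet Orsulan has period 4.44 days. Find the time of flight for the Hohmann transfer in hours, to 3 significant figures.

t = 22.7 hours

From Kepler's third law T² = 4π²r³/μ at r = 1.82×10^5 km, T = 4.44 days = 4.44 × 86400 s = 3.83616×10^5 s: μ = 4π²r³/T² = 1.61726×10^6 km³/s².
Transfer-ellipse semi-major axis a_t = (r₁ + r₂)/2 = (24000 + 1.820×10^5)/2 = 1.030×10^5 km.
By Kepler's third law the transfer-orbit period is T = 2π√(a_t³/μ), so t = T/2 = 81660 s.
Converting: 81660 s ÷ 3600 s/hour = 22.7 hours.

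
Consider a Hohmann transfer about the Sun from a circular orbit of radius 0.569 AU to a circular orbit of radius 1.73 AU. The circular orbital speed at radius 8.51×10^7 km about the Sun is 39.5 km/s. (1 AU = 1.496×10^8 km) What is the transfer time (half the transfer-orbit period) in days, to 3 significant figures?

t = 225 days

From the circular-orbit relation v² = μ/r at r = 8.51×10^7 km: μ = v²r = (39.5)² × 8.51×10^7 = 1.32777×10^11 km³/s².
In km: r₁ = 0.569 × 1.496×10^8 = 8.51224×10^7 km; r₂ = 1.73 × 1.496×10^8 = 2.58808×10^8 km.
The Hohmann ellipse has a_t = (r₁ + r₂)/2 = 1.719652×10^8 km.
By Kepler's third law the transfer-orbit period is T = 2π√(a_t³/μ), so t = T/2 = 1.944×10^7 s.
Converting: 1.944×10^7 s ÷ 86400 s/day = 225 days.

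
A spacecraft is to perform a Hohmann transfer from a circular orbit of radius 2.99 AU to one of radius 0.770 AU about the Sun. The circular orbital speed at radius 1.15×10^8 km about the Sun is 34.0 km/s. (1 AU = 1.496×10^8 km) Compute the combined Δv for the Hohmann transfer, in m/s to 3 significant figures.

From the circular-orbit relation v² = μ/r at r = 1.15×10^8 km: μ = v²r = (34.0)² × 1.15×10^8 = 1.32940×10^11 km³/s².
In km: r₁ = 2.99 × 1.496×10^8 = 4.47304×10^8 km; r₂ = 0.770 × 1.496×10^8 = 1.15192×10^8 km.
Transfer-ellipse semi-major axis a_t = (r₁ + r₂)/2 = (4.47304×10^8 + 1.15192×10^8)/2 = 2.81248×10^8 km.
At r₁ the circular-orbit speed is v₁ = √(μ/r₁) = 17.240 km/s.
Transfer-orbit speed at r₁ (vis-viva equation): v_a = √[μ(2/r₁ − 1/a_t)] = 11.033 km/s.
First burn Δv₁ = |v_a − v₁| = 6.207 km/s.
Circular speed at r₂: v₂ = √(μ/r₂) = 33.9717 km/s.
Transfer-orbit speed at r₂: v_p = √[μ(2/r₂ − 1/a_t)] = 42.8424 km/s.
Second burn Δv₂ = |v₂ − v_p| = 8.871 km/s.
Δv = Δv₁ + Δv₂ = 6.207 + 8.871 = 15.08 km/s.

Δv = 15100 m/s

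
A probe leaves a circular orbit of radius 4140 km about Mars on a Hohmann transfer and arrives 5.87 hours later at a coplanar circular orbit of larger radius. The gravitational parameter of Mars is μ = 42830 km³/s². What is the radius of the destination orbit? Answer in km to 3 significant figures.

r₂ = 20800 km

Transfer time t = 5.87 hours = 21132 s, and t = π√(a_t³/μ).
So a_t = (μ t²/π²)^(1/3) = (42830 × (21132)² / π²)^(1/3) = 12467 km.
Since a_t = (r₁ + r₂)/2, r₂ = 2a_t − r₁ = 2×12467 − 4140 = 20794 km.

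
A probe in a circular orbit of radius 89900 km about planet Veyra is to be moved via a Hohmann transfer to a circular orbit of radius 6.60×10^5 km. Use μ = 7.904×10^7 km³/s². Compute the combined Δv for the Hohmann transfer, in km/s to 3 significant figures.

Δv = 15.3 km/s

Transfer-ellipse semi-major axis a_t = (r₁ + r₂)/2 = (89900 + 6.600×10^5)/2 = 3.7495×10^5 km.
Circular speed at r₁: v₁ = √(μ/r₁) = √(7.904×10^7/89900) = 29.6513 km/s.
On the transfer ellipse at r₁, vis-viva equation gives v_p = √[μ(2/r₁ − 1/a_t)] = 39.3395 km/s.
First burn Δv₁ = |v_p − v₁| = 9.688 km/s.
Circular speed at r₂: v₂ = √(μ/r₂) = 10.9434 km/s.
Transfer-orbit speed at r₂: v_a = √[μ(2/r₂ − 1/a_t)] = 5.35852 km/s.
Second burn Δv₂ = |v₂ − v_a| = 5.585 km/s.
Δv = Δv₁ + Δv₂ = 9.688 + 5.585 = 15.27 km/s.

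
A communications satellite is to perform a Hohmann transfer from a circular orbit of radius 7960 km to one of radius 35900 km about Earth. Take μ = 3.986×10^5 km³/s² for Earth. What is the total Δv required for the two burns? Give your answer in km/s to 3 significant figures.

Transfer-ellipse semi-major axis a_t = (r₁ + r₂)/2 = (7960 + 35900)/2 = 21930 km.
Circular speed at r₁: v₁ = √(μ/r₁) = √(3.986×10^5/7960) = 7.0764 km/s.
Transfer-orbit speed at r₁ (vis-viva): v_p = √[μ(2/r₁ − 1/a_t)] = 9.0540 km/s.
First burn Δv₁ = |v_p − v₁| = 1.9776 km/s.
Circular speed at r₂: v₂ = √(μ/r₂) = 3.3321 km/s.
Transfer-orbit speed at r₂: v_a = √[μ(2/r₂ − 1/a_t)] = 2.0075 km/s.
Second burn Δv₂ = |v₂ − v_a| = 1.3246 km/s.
Δv = Δv₁ + Δv₂ = 1.9776 + 1.3246 = 3.302 km/s.

Δv = 3.30 km/s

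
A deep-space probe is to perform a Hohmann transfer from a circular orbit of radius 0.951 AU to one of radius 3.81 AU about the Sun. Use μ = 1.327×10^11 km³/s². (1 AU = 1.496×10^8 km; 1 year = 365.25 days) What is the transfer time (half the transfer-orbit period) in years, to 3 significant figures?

In km: r₁ = 0.951 × 1.496×10^8 = 1.422696×10^8 km; r₂ = 3.81 × 1.496×10^8 = 5.69976×10^8 km.
The Hohmann ellipse has a_t = (r₁ + r₂)/2 = 3.561228×10^8 km.
By Kepler's third law the transfer-orbit period is T = 2π√(a_t³/μ), so t = T/2 = 5.796×10^7 s.
Converting: 5.796×10^7 s ÷ 3.15576×10^7 s/year (365.25 × 86400) = 1.84 years.

t = 1.84 years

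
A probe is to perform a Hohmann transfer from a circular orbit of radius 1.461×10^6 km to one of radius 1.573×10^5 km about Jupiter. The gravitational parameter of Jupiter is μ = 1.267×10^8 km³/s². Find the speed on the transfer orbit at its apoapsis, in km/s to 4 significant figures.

The Hohmann ellipse has a_t = (r₁ + r₂)/2 = 8.0915×10^5 km.
The apoapsis of the transfer ellipse is at r = 1.461×10^6 km.
Vis-viva: v = √[μ(2/r − 1/a_t)] = √[1.267×10^8 × (2/1.461×10^6 − 1/8.0915×10^5)] = 4.106 km/s.

v = 4.106 km/s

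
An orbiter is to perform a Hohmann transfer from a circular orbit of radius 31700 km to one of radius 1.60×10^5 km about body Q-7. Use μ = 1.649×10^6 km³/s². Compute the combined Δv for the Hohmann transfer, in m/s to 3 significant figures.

Δv = 3470 m/s

Semi-major axis of the transfer orbit: a_t = (31700 + 1.600×10^5)/2 = 95850 km.
Circular speed at r₁: v₁ = √(μ/r₁) = √(1.649×10^6/31700) = 7.212 km/s.
Transfer-orbit speed at r₁ (vis-viva equation): v_p = √[μ(2/r₁ − 1/a_t)] = 9.318 km/s.
First burn Δv₁ = |v_p − v₁| = 2.106 km/s.
Circular speed at r₂: v₂ = √(μ/r₂) = 3.210 km/s.
Transfer-orbit speed at r₂: v_a = √[μ(2/r₂ − 1/a_t)] = 1.846 km/s.
Second burn Δv₂ = |v₂ − v_a| = 1.364 km/s.
Δv = Δv₁ + Δv₂ = 2.106 + 1.364 = 3.470 km/s.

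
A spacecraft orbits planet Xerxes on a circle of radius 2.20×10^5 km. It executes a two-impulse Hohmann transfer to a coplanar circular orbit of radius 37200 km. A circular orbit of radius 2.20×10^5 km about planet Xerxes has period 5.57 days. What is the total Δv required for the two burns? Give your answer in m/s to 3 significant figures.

Δv = 3480 m/s

From Kepler's third law T² = 4π²r³/μ at r = 2.20×10^5 km, T = 5.57 days = 5.57 × 86400 s = 4.81248×10^5 s: μ = 4π²r³/T² = 1.81506×10^6 km³/s².
Semi-major axis of the transfer orbit: a_t = (2.200×10^5 + 37200)/2 = 1.286×10^5 km.
Circular speed at r₁: v₁ = √(μ/r₁) = √(1.81506×10^6/2.200×10^5) = 2.8723 km/s.
On the transfer ellipse at r₁, vis-viva equation gives v_a = √[μ(2/r₁ − 1/a_t)] = 1.5448 km/s.
First burn Δv₁ = |v_a − v₁| = 1.3275 km/s.
Circular speed at r₂: v₂ = √(μ/r₂) = 6.9851 km/s.
Transfer-orbit speed at r₂: v_p = √[μ(2/r₂ − 1/a_t)] = 9.1362 km/s.
Second burn Δv₂ = |v₂ − v_p| = 2.1511 km/s.
Δv = Δv₁ + Δv₂ = 1.3275 + 2.1511 = 3.479 km/s.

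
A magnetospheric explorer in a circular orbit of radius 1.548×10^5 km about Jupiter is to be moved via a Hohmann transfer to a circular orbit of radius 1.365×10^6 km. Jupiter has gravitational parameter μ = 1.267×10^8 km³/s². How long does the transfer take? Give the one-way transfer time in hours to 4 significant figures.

Transfer-ellipse semi-major axis a_t = (r₁ + r₂)/2 = (1.548×10^5 + 1.365×10^6)/2 = 7.599×10^5 km.
Half the transfer-orbit period gives t = π√(a_t³/μ) = 1.849×10^5 s.
Converting: 1.849×10^5 s ÷ 3600 s/hour = 51.36 hours.

t = 51.36 hours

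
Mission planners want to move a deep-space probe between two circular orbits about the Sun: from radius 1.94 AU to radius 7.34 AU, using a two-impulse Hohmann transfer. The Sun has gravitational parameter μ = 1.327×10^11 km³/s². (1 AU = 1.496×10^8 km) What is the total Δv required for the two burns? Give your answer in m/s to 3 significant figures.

Δv = 9400 m/s

In km: r₁ = 1.94 × 1.496×10^8 = 2.90224×10^8 km; r₂ = 7.34 × 1.496×10^8 = 1.098064×10^9 km.
The Hohmann ellipse has a_t = (r₁ + r₂)/2 = 6.94144×10^8 km.
At r₁ the circular-orbit speed is v₁ = √(μ/r₁) = 21.383 km/s.
On the transfer ellipse at r₁, vis-viva gives v_p = √[μ(2/r₁ − 1/a_t)] = 26.894 km/s.
First burn Δv₁ = |v_p − v₁| = 5.511 km/s.
At r₂, v₂ = √(μ/r₂) = 10.993 km/s.
Transfer-orbit speed at r₂: v_a = √[μ(2/r₂ − 1/a_t)] = 7.1083 km/s.
Second burn Δv₂ = |v₂ − v_a| = 3.885 km/s.
Total Δv = Δv₁ + Δv₂ = 9.396 km/s.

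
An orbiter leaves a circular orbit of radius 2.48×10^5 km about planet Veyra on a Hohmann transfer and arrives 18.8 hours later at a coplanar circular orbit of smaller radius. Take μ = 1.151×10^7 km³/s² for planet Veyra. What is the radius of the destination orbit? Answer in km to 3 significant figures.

r₂ = 1.02×10^5 km

Transfer time t = 18.8 hours = 67680 s, and t = π√(a_t³/μ).
So a_t = (μ t²/π²)^(1/3) = (1.151×10^7 × (67680)² / π²)^(1/3) = 1.7481×10^5 km.
Since a_t = (r₁ + r₂)/2, r₂ = 2a_t − r₁ = 2×1.7481×10^5 − 2.480×10^5 = 1.0162×10^5 km.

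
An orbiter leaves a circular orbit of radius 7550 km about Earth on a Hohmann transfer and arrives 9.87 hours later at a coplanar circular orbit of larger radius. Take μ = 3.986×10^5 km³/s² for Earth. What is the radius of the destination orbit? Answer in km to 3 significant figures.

Transfer time t = 9.87 hours = 35532 s, and t = π√(a_t³/μ).
So a_t = (μ t²/π²)^(1/3) = (3.986×10^5 × (35532)² / π²)^(1/3) = 37082 km.
Since a_t = (r₁ + r₂)/2, r₂ = 2a_t − r₁ = 2×37082 − 7550 = 66614 km.

r₂ = 66600 km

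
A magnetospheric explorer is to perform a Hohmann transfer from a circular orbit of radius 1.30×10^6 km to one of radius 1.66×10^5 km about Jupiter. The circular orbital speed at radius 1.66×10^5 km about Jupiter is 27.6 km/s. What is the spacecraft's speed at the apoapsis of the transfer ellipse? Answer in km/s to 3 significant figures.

v = 4.69 km/s

From the circular-orbit relation v² = μ/r at r = 1.66×10^5 km: μ = v²r = (27.6)² × 1.66×10^5 = 1.26452×10^8 km³/s².
The Hohmann ellipse has a_t = (r₁ + r₂)/2 = 7.330×10^5 km.
At apoapsis, r = 1.300×10^6 km.
Applying v² = μ(2/r − 1/a_t): v = 4.693 km/s.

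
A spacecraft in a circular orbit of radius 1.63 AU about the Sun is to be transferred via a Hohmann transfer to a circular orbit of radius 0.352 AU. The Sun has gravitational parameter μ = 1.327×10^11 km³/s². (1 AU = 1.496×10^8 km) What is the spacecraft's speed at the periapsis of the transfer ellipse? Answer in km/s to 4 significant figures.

In km: r₁ = 1.63 × 1.496×10^8 = 2.43848×10^8 km; r₂ = 0.352 × 1.496×10^8 = 5.26592×10^7 km.
The Hohmann ellipse has a_t = (r₁ + r₂)/2 = 1.482536×10^8 km.
At periapsis, r = 5.26592×10^7 km.
Vis-viva: v = √[μ(2/r − 1/a_t)] = √[1.327×10^11 × (2/5.26592×10^7 − 1/1.482536×10^8)] = 64.38 km/s.

v = 64.38 km/s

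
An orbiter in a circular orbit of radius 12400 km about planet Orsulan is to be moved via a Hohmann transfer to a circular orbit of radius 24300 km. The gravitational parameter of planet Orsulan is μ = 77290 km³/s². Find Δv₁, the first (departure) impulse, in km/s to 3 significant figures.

Transfer-ellipse semi-major axis a_t = (r₁ + r₂)/2 = (12400 + 24300)/2 = 18350 km.
Circular speed at r = 12400 km: v_c = √(μ/r) = 2.4966 km/s.
Transfer-orbit speed at the same r (vis-viva, a = a_t): v_t = √[μ(2/r − 1/a_t)] = 2.8730 km/s.
Δv₁ = |v_t − v_c| = |2.8730 − 2.4966| = 0.3764 km/s.

Δv₁ = 0.376 km/s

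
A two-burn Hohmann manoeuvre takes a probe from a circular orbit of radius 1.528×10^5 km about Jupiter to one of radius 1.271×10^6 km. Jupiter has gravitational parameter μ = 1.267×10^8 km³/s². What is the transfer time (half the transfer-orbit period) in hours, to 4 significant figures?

The Hohmann ellipse has a_t = (r₁ + r₂)/2 = 7.119×10^5 km.
Half the transfer-orbit period gives t = π√(a_t³/μ) = 1.6764×10^5 s.
Converting: 1.6764×10^5 s ÷ 3600 s/hour = 46.57 hours.

t = 46.57 hours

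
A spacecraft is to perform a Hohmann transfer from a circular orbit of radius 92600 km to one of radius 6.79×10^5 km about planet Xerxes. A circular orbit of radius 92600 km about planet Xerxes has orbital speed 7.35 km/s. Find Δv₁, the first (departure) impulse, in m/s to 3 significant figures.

From the circular-orbit relation v² = μ/r at r = 92600 km: μ = v²r = (7.35)² × 92600 = 5.00248×10^6 km³/s².
The Hohmann ellipse has a_t = (r₁ + r₂)/2 = 3.858×10^5 km.
Circular speed at r = 92600 km: v_c = √(μ/r) = 7.350 km/s.
Vis-viva on the transfer ellipse at r = 92600 km gives v_t = √[μ(2/r − 1/a_t)] = 9.751 km/s.
Δv₁ = |v_t − v_c| = |9.751 − 7.350| = 2.401 km/s.

Δv₁ = 2400 m/s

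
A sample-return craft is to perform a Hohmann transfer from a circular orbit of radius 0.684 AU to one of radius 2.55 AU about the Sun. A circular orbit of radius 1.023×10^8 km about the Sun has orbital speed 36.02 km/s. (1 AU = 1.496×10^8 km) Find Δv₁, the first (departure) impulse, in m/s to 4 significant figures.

Δv₁ = 9212 m/s

From the circular-orbit relation v² = μ/r at r = 1.023×10^8 km: μ = v²r = (36.02)² × 1.023×10^8 = 1.32728×10^11 km³/s².
In km: r₁ = 0.684 × 1.496×10^8 = 1.023264×10^8 km; r₂ = 2.55 × 1.496×10^8 = 3.8148×10^8 km.
Semi-major axis of the transfer orbit: a_t = (1.023264×10^8 + 3.8148×10^8)/2 = 2.419032×10^8 km.
Circular speed at r = 1.023264×10^8 km: v_c = √(μ/r) = 36.0154 km/s.
Vis-viva on the transfer ellipse at r = 1.023264×10^8 km gives v_t = √[μ(2/r − 1/a_t)] = 45.2275 km/s.
Δv₁ = |v_t − v_c| = |45.2275 − 36.0154| = 9.212 km/s.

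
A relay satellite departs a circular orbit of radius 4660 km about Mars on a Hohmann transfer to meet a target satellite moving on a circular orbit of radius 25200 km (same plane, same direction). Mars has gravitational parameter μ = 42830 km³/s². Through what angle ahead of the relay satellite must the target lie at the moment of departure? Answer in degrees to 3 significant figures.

φ = 97.9°

Transfer-ellipse semi-major axis a_t = (r₁ + r₂)/2 = (4660 + 25200)/2 = 14930 km.
Transfer time t = π√(a_t³/μ) = 27692.7 s.
Target angular speed ω₂ = √(μ/r₂³) = 5.17337×10^-5 rad/s.
Angle swept by the target during transfer: ω₂·t = 1.4326 rad = 82.08°.
Arrival is 180° from departure on the ellipse, so φ = 180° − 82.08° = 97.9°.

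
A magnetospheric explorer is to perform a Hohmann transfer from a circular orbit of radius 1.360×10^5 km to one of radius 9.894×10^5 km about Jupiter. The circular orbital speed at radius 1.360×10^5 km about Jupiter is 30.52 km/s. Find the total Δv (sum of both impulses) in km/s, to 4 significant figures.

From the circular-orbit relation v² = μ/r at r = 1.360×10^5 km: μ = v²r = (30.52)² × 1.360×10^5 = 1.26680×10^8 km³/s².
Semi-major axis of the transfer orbit: a_t = (1.360×10^5 + 9.894×10^5)/2 = 5.627×10^5 km.
At r₁ the circular-orbit speed is v₁ = √(μ/r₁) = 30.52 km/s.
Transfer-orbit speed at r₁ (vis-viva equation): v_p = √[μ(2/r₁ − 1/a_t)] = 40.47 km/s.
First burn Δv₁ = |v_p − v₁| = 9.950 km/s.
At r₂, v₂ = √(μ/r₂) = 11.315 km/s.
Transfer-orbit speed at r₂: v_a = √[μ(2/r₂ − 1/a_t)] = 5.5629 km/s.
Second burn Δv₂ = |v₂ − v_a| = 5.752 km/s.
Total Δv = Δv₁ + Δv₂ = 15.70 km/s.

Δv = 15.70 km/s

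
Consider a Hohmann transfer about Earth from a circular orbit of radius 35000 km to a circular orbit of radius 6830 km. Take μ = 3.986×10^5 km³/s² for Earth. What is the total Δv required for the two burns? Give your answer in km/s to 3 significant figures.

Δv = 3.69 km/s

The Hohmann ellipse has a_t = (r₁ + r₂)/2 = 20915 km.
At r₁ the circular-orbit speed is v₁ = √(μ/r₁) = 3.3747 km/s.
On the transfer ellipse at r₁, vis-viva gives v_a = √[μ(2/r₁ − 1/a_t)] = 1.9285 km/s.
First burn Δv₁ = |v_a − v₁| = 1.446 km/s.
Circular speed at r₂: v₂ = √(μ/r₂) = 7.639 km/s.
Transfer-orbit speed at r₂: v_p = √[μ(2/r₂ − 1/a_t)] = 9.882 km/s.
Second burn Δv₂ = |v₂ − v_p| = 2.243 km/s.
Total Δv = Δv₁ + Δv₂ = 3.689 km/s.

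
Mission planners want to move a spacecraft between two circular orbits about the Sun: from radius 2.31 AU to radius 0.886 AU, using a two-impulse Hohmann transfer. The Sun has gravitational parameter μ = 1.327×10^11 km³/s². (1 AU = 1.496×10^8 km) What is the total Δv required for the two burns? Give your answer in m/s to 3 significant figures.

In km: r₁ = 2.31 × 1.496×10^8 = 3.45576×10^8 km; r₂ = 0.886 × 1.496×10^8 = 1.325456×10^8 km.
Semi-major axis of the transfer orbit: a_t = (3.45576×10^8 + 1.325456×10^8)/2 = 2.390608×10^8 km.
At r₁ the circular-orbit speed is v₁ = √(μ/r₁) = 19.596 km/s.
On the transfer ellipse at r₁, vis-viva gives v_a = √[μ(2/r₁ − 1/a_t)] = 14.591 km/s.
First burn Δv₁ = |v_a − v₁| = 5.005 km/s.
At r₂, v₂ = √(μ/r₂) = 31.6412 km/s.
Transfer-orbit speed at r₂: v_p = √[μ(2/r₂ − 1/a_t)] = 38.0426 km/s.
Second burn Δv₂ = |v₂ − v_p| = 6.401 km/s.
Total Δv = Δv₁ + Δv₂ = 11.41 km/s.

Δv = 11400 m/s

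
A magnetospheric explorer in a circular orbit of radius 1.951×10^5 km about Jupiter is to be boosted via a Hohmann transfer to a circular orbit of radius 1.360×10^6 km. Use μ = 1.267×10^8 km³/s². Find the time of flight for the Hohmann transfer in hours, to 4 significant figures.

t = 53.16 hours

Semi-major axis of the transfer orbit: a_t = (1.951×10^5 + 1.360×10^6)/2 = 7.7755×10^5 km.
By Kepler's third law the transfer-orbit period is T = 2π√(a_t³/μ), so t = T/2 = 1.9136×10^5 s.
Converting: 1.9136×10^5 s ÷ 3600 s/hour = 53.16 hours.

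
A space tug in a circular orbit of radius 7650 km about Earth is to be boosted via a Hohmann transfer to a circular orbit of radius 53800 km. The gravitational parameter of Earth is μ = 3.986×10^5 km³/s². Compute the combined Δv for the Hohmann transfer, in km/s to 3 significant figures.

Transfer-ellipse semi-major axis a_t = (r₁ + r₂)/2 = (7650 + 53800)/2 = 30725 km.
At r₁ the circular-orbit speed is v₁ = √(μ/r₁) = 7.21835 km/s.
On the transfer ellipse at r₁, v² = μ(2/r − 1/a) gives v_p = √[μ(2/r₁ − 1/a_t)] = 9.55175 km/s.
First burn Δv₁ = |v_p − v₁| = 2.333 km/s.
Circular speed at r₂: v₂ = √(μ/r₂) = 2.722 km/s.
Transfer-orbit speed at r₂: v_a = √[μ(2/r₂ − 1/a_t)] = 1.358 km/s.
Second burn Δv₂ = |v₂ − v_a| = 1.364 km/s.
Total Δv = Δv₁ + Δv₂ = 3.697 km/s.

Δv = 3.70 km/s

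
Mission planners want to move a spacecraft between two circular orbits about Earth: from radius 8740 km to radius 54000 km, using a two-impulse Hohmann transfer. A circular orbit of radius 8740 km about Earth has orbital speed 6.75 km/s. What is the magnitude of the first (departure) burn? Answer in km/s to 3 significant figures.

Δv₁ = 2.11 km/s

From the circular-orbit relation v² = μ/r at r = 8740 km: μ = v²r = (6.75)² × 8740 = 3.98216×10^5 km³/s².
The Hohmann ellipse has a_t = (r₁ + r₂)/2 = 31370 km.
Circular speed at r = 8740 km: v_c = √(μ/r) = 6.750 km/s.
Vis-viva on the transfer ellipse at r = 8740 km gives v_t = √[μ(2/r − 1/a_t)] = 8.856 km/s.
Δv₁ = |v_t − v_c| = |8.856 − 6.750| = 2.106 km/s.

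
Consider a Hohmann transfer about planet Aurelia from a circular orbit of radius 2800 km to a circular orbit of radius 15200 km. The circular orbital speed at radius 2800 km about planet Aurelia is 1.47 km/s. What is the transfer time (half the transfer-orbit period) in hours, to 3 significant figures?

From the circular-orbit relation v² = μ/r at r = 2800 km: μ = v²r = (1.47)² × 2800 = 6050.52 km³/s².
The Hohmann ellipse has a_t = (r₁ + r₂)/2 = 9000 km.
Transfer time t = π√(a_t³/μ) = π√((9000)³ / 6050.52) = 34480 s.
Converting: 34480 s ÷ 3600 s/hour = 9.58 hours.

t = 9.58 hours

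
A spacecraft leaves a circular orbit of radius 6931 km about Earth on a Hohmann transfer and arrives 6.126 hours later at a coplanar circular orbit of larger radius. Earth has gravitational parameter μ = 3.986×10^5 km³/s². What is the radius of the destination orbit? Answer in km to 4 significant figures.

Transfer time t = 6.126 hours = 22053.6 s, and t = π√(a_t³/μ).
So a_t = (μ t²/π²)^(1/3) = (3.986×10^5 × (22053.6)² / π²)^(1/3) = 26981 km.
Since a_t = (r₁ + r₂)/2, r₂ = 2a_t − r₁ = 2×26981 − 6931 = 47031 km.

r₂ = 47030 km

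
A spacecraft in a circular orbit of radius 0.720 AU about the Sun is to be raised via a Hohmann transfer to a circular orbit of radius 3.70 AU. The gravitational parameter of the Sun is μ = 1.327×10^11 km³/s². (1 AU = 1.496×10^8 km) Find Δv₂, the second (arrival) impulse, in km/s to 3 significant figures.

Δv₂ = 6.65 km/s

In km: r₁ = 0.720 × 1.496×10^8 = 1.07712×10^8 km; r₂ = 3.70 × 1.496×10^8 = 5.5352×10^8 km.
Semi-major axis of the transfer orbit: a_t = (1.07712×10^8 + 5.5352×10^8)/2 = 3.30616×10^8 km.
On the circular orbit at r = 5.5352×10^8 km, v_c = √(μ/r) = 15.4835 km/s.
Vis-viva on the transfer ellipse at r = 5.5352×10^8 km gives v_t = √[μ(2/r − 1/a_t)] = 8.83769 km/s.
Δv₂ = |v_t − v_c| = |8.83769 − 15.4835| = 6.646 km/s.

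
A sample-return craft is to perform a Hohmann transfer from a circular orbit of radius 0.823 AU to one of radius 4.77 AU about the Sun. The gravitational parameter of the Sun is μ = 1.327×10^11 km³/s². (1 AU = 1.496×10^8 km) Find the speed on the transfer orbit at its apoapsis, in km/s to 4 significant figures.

v = 7.398 km/s

In km: r₁ = 0.823 × 1.496×10^8 = 1.231208×10^8 km; r₂ = 4.77 × 1.496×10^8 = 7.13592×10^8 km.
Transfer-ellipse semi-major axis a_t = (r₁ + r₂)/2 = (1.231208×10^8 + 7.13592×10^8)/2 = 4.183564×10^8 km.
At apoapsis, r = 7.13592×10^8 km.
From the vis-viva equation, v = √[μ(2/r − 1/a_t)] = 7.398 km/s.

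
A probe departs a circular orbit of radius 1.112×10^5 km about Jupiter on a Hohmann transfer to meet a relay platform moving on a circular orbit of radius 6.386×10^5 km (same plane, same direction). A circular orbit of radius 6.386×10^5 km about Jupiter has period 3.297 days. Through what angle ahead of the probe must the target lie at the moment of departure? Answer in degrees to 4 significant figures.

From Kepler's third law T² = 4π²r³/μ at r = 6.386×10^5 km, T = 3.297 days = 3.297 × 86400 s = 2.848608×10^5 s: μ = 4π²r³/T² = 1.26701×10^8 km³/s².
Transfer-ellipse semi-major axis a_t = (r₁ + r₂)/2 = (1.112×10^5 + 6.386×10^5)/2 = 3.749×10^5 km.
The half-period of the transfer ellipse is t = π√(a_t³/μ) = 64066.7 s.
Target angular speed ω₂ = √(μ/r₂³) = 2.20570×10^-5 rad/s.
Angle swept by the target during transfer: ω₂·t = 1.41312 rad = 80.97°.
The probe traverses 180° on the transfer ellipse, so the target must lead by 180° − 80.97° = 99.03°.

φ = 99.03°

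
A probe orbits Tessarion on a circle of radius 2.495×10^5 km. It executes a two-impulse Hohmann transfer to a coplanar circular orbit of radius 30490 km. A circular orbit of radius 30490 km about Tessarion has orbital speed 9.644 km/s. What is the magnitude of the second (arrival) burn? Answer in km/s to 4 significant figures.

From the circular-orbit relation v² = μ/r at r = 30490 km: μ = v²r = (9.644)² × 30490 = 2.83578×10^6 km³/s².
Semi-major axis of the transfer orbit: a_t = (2.495×10^5 + 30490)/2 = 1.39995×10^5 km.
Circular speed at r = 30490 km: v_c = √(μ/r) = 9.6440 km/s.
Vis-viva on the transfer ellipse at r = 30490 km gives v_t = √[μ(2/r − 1/a_t)] = 12.875 km/s.
Δv₂ = |v_t − v_c| = |12.875 − 9.6440| = 3.231 km/s.

Δv₂ = 3.231 km/s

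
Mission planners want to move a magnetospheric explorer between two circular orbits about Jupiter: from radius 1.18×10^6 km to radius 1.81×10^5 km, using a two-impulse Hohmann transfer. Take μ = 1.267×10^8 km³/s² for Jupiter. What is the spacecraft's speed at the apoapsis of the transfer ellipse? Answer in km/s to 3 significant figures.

The Hohmann ellipse has a_t = (r₁ + r₂)/2 = 6.805×10^5 km.
At apoapsis, r = 1.180×10^6 km.
From the vis-viva equation, v = √[μ(2/r − 1/a_t)] = 5.344 km/s.

v = 5.34 km/s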